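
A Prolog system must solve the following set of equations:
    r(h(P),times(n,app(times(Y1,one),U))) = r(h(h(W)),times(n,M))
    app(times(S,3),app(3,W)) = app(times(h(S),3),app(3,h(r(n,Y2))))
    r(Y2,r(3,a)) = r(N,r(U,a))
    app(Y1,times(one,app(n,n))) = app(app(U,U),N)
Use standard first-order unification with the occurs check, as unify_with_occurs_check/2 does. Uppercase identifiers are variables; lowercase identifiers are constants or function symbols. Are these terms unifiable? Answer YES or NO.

NO

Decompose r/2: h(P) = h(h(W)),  times(n,app(times(Y1,one),U)) = times(n,M).
Decompose h/1: P = h(W).
Bind P := h(W); no other remaining equation mentions P.
Decompose times/2: n = n,  app(times(Y1,one),U) = M.
Delete trivial equation n = n.
Bind M := app(times(Y1,one),U); no other remaining equation mentions M.
Decompose app/2: times(S,3) = times(h(S),3),  app(3,W) = app(3,h(r(n,Y2))).
Decompose times/2: S = h(S),  3 = 3.
Occurs check fails: S occurs in h(S); the equation S = h(S) has no finite solution.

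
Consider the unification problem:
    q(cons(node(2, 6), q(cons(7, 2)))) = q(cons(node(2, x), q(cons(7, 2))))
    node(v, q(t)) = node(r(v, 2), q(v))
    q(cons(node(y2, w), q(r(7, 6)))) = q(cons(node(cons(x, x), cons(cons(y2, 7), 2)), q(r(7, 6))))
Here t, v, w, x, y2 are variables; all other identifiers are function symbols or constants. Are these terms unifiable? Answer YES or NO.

Decompose q/1: cons(node(2, 6), q(cons(7, 2))) = cons(node(2, x), q(cons(7, 2))).
Decompose cons/2: node(2, 6) = node(2, x),  q(cons(7, 2)) = q(cons(7, 2)).
Decompose node/2: 2 = 2,  6 = x.
Delete trivial equation 2 = 2.
Bind x := 6; substituting into the one remaining equation that mentions x gives: q(cons(node(y2, w), q(r(7, 6)))) = q(cons(node(cons(6, 6), cons(cons(y2, 7), 2)), q(r(7, 6)))).
Delete trivial equation q(cons(7, 2)) = q(cons(7, 2)).
Decompose node/2: v = r(v, 2),  q(t) = q(v).
Occurs check fails: v occurs in r(v, 2); the equation v = r(v, 2) has no finite solution.

NO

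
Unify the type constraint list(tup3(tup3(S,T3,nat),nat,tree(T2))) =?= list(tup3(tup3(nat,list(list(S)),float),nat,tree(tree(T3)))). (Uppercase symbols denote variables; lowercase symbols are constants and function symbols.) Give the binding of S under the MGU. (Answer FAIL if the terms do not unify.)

FAIL

Decompose list/1: tup3(tup3(S,T3,nat),nat,tree(T2)) =?= tup3(tup3(nat,list(list(S)),float),nat,tree(tree(T3))).
Decompose tup3/3: tup3(S,T3,nat) =?= tup3(nat,list(list(S)),float),  nat =?= nat,  tree(T2) =?= tree(tree(T3)).
Decompose tup3/3: S =?= nat,  T3 =?= list(list(S)),  nat =?= float.
Bind S := nat; substituting into the one remaining equation that mentions S gives: T3 =?= list(list(nat)).
Bind T3 := list(list(nat)); substituting into the one remaining equation that mentions T3 gives: tree(T2) =?= tree(tree(list(list(nat)))).
Clash: constants nat and float differ; no unifier exists.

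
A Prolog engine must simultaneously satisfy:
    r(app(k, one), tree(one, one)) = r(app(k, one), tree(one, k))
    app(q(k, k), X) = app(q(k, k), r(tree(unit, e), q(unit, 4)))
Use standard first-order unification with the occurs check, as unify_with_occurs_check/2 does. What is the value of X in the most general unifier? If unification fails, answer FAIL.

Decompose r/2: app(k, one) = app(k, one),  tree(one, one) = tree(one, k).
Delete trivial equation app(k, one) = app(k, one).
Decompose tree/2: one = one,  one = k.
Delete trivial equation one = one.
Clash: constants one and k differ; no unifier exists.

FAIL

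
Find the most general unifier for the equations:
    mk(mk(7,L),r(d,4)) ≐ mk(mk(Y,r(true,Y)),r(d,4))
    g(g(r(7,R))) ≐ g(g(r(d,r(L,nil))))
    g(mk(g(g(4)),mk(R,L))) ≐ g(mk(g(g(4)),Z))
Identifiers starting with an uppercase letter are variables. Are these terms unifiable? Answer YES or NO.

NO

Decompose mk/2: mk(7,L) ≐ mk(Y,r(true,Y)),  r(d,4) ≐ r(d,4).
Decompose mk/2: 7 ≐ Y,  L ≐ r(true,Y).
Bind Y := 7; substituting into the one remaining equation that mentions Y gives: L ≐ r(true,7).
Bind L := r(true,7); substituting into the 2 remaining equations that mention L gives: g(g(r(7,R))) ≐ g(g(r(d,r(r(true,7),nil)))),  g(mk(g(g(4)),mk(R,r(true,7)))) ≐ g(mk(g(g(4)),Z)).
Delete trivial equation r(d,4) ≐ r(d,4).
Decompose g/1: g(r(7,R)) ≐ g(r(d,r(r(true,7),nil))).
Decompose g/1: r(7,R) ≐ r(d,r(r(true,7),nil)).
Decompose r/2: 7 ≐ d,  R ≐ r(r(true,7),nil).
Clash: constants 7 and d differ; no unifier exists.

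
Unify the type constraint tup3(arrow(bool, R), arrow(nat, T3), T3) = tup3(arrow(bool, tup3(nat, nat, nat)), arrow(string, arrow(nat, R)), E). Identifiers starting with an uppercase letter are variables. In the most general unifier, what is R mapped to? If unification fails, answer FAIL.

Decompose tup3/3: arrow(bool, R) = arrow(bool, tup3(nat, nat, nat)),  arrow(nat, T3) = arrow(string, arrow(nat, R)),  T3 = E.
Decompose arrow/2: bool = bool,  R = tup3(nat, nat, nat).
Delete trivial equation bool = bool.
Bind R := tup3(nat, nat, nat); substituting into the one remaining equation that mentions R gives: arrow(nat, T3) = arrow(string, arrow(nat, tup3(nat, nat, nat))).
Decompose arrow/2: nat = string,  T3 = arrow(nat, tup3(nat, nat, nat)).
Clash: constants nat and string differ; no unifier exists.

FAIL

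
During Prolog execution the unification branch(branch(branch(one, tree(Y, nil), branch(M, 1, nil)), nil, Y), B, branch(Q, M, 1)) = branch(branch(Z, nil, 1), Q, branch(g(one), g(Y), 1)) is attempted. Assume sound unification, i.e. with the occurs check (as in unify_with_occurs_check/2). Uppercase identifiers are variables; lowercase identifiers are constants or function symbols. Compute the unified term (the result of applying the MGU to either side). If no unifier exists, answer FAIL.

branch(branch(branch(one, tree(1, nil), branch(g(1), 1, nil)), nil, 1), g(one), branch(g(one), g(1), 1))

Decompose branch/3: branch(branch(one, tree(Y, nil), branch(M, 1, nil)), nil, Y) = branch(Z, nil, 1),  B = Q,  branch(Q, M, 1) = branch(g(one), g(Y), 1).
Decompose branch/3: branch(one, tree(Y, nil), branch(M, 1, nil)) = Z,  nil = nil,  Y = 1.
Bind Z := branch(one, tree(Y, nil), branch(M, 1, nil)); no other remaining equation mentions Z.
Delete trivial equation nil = nil.
Bind Y := 1; substituting into the one remaining equation that mentions Y gives: branch(Q, M, 1) = branch(g(one), g(1), 1). Substituting into the earlier binding gives Z := branch(one, tree(1, nil), branch(M, 1, nil)).
Bind B := Q; no other remaining equation mentions B.
Decompose branch/3: Q = g(one),  M = g(1),  1 = 1.
Bind Q := g(one); no other remaining equation mentions Q. Substituting into the earlier binding gives B := g(one).
Bind M := g(1); no other remaining equation mentions M. Substituting into the earlier binding gives Z := branch(one, tree(1, nil), branch(g(1), 1, nil)).
Delete trivial equation 1 = 1.
Applying the MGU to either side gives branch(branch(branch(one, tree(1, nil), branch(g(1), 1, nil)), nil, 1), g(one), branch(g(one), g(1), 1)).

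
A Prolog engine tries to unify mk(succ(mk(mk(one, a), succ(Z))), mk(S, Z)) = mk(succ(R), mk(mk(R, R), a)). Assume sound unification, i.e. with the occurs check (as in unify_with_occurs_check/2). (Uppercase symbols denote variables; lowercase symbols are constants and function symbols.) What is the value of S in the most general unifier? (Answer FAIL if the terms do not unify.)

mk(mk(mk(one, a), succ(a)), mk(mk(one, a), succ(a)))

Decompose mk/2: succ(mk(mk(one, a), succ(Z))) = succ(R),  mk(S, Z) = mk(mk(R, R), a).
Decompose succ/1: mk(mk(one, a), succ(Z)) = R.
Bind R := mk(mk(one, a), succ(Z)); substituting into the remaining equation gives: mk(S, Z) = mk(mk(mk(mk(one, a), succ(Z)), mk(mk(one, a), succ(Z))), a).
Decompose mk/2: S = mk(mk(mk(one, a), succ(Z)), mk(mk(one, a), succ(Z))),  Z = a.
Bind S := mk(mk(mk(one, a), succ(Z)), mk(mk(one, a), succ(Z))); no other remaining equation mentions S.
Bind Z := a. Substituting into the earlier bindings gives R := mk(mk(one, a), succ(a)), S := mk(mk(mk(one, a), succ(a)), mk(mk(one, a), succ(a))).
MGU = { R = mk(mk(one, a), succ(a)), S = mk(mk(mk(one, a), succ(a)), mk(mk(one, a), succ(a))), Z = a }, so S = mk(mk(mk(one, a), succ(a)), mk(mk(one, a), succ(a))).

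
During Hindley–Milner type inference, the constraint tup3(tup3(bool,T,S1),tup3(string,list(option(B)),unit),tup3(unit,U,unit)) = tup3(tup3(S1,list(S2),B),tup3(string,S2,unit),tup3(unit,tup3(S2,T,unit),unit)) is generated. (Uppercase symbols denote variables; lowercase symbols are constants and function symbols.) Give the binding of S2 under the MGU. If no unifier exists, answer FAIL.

list(option(bool))

Decompose tup3/3: tup3(bool,T,S1) = tup3(S1,list(S2),B),  tup3(string,list(option(B)),unit) = tup3(string,S2,unit),  tup3(unit,U,unit) = tup3(unit,tup3(S2,T,unit),unit).
Decompose tup3/3: bool = S1,  T = list(S2),  S1 = B.
Bind S1 := bool; substituting into the one remaining equation that mentions S1 gives: bool = B.
Bind T := list(S2); substituting into the one remaining equation that mentions T gives: tup3(unit,U,unit) = tup3(unit,tup3(S2,list(S2),unit),unit).
Bind B := bool; substituting into the one remaining equation that mentions B gives: tup3(string,list(option(bool)),unit) = tup3(string,S2,unit).
Decompose tup3/3: string = string,  list(option(bool)) = S2,  unit = unit.
Delete trivial equation string = string.
Bind S2 := list(option(bool)); substituting into the one remaining equation that mentions S2 gives: tup3(unit,U,unit) = tup3(unit,tup3(list(option(bool)),list(list(option(bool))),unit),unit). Substituting into the earlier binding gives T := list(list(option(bool))).
Delete trivial equation unit = unit.
Decompose tup3/3: unit = unit,  U = tup3(list(option(bool)),list(list(option(bool))),unit),  unit = unit.
Delete trivial equation unit = unit.
Bind U := tup3(list(option(bool)),list(list(option(bool))),unit); no other remaining equation mentions U.
Delete trivial equation unit = unit.
MGU = { S1 -> bool, T -> list(list(option(bool))), B -> bool, S2 -> list(option(bool)), U -> tup3(list(option(bool)),list(list(option(bool))),unit) }, so S2 -> list(option(bool)).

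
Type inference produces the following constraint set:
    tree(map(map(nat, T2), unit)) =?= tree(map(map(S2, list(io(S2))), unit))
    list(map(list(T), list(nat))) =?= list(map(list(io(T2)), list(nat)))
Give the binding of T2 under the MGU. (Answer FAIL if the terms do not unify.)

list(io(nat))

Decompose tree/1: map(map(nat, T2), unit) =?= map(map(S2, list(io(S2))), unit).
Decompose map/2: map(nat, T2) =?= map(S2, list(io(S2))),  unit =?= unit.
Decompose map/2: nat =?= S2,  T2 =?= list(io(S2)).
Bind S2 := nat; substituting into the one remaining equation that mentions S2 gives: T2 =?= list(io(nat)).
Bind T2 := list(io(nat)); substituting into the one remaining equation that mentions T2 gives: list(map(list(T), list(nat))) =?= list(map(list(io(list(io(nat)))), list(nat))).
Delete trivial equation unit =?= unit.
Decompose list/1: map(list(T), list(nat)) =?= map(list(io(list(io(nat)))), list(nat)).
Decompose map/2: list(T) =?= list(io(list(io(nat)))),  list(nat) =?= list(nat).
Decompose list/1: T =?= io(list(io(nat))).
Bind T := io(list(io(nat))); no other remaining equation mentions T.
Delete trivial equation list(nat) =?= list(nat).
MGU = { S2 -> nat, T2 -> list(io(nat)), T -> io(list(io(nat))) }, so T2 -> list(io(nat)).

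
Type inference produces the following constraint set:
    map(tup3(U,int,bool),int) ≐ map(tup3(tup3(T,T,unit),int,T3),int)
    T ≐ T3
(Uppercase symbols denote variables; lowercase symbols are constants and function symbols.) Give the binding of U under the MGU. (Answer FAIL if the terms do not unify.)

Decompose map/2: tup3(U,int,bool) ≐ tup3(tup3(T,T,unit),int,T3),  int ≐ int.
Decompose tup3/3: U ≐ tup3(T,T,unit),  int ≐ int,  bool ≐ T3.
Bind U := tup3(T,T,unit); no other remaining equation mentions U.
Delete trivial equation int ≐ int.
Bind T3 := bool; substituting into the one remaining equation that mentions T3 gives: T ≐ bool.
Delete trivial equation int ≐ int.
Bind T := bool. Substituting into the earlier binding gives U := tup3(bool,bool,unit).
MGU = { U := tup3(bool,bool,unit), T3 := bool, T := bool }, so U := tup3(bool,bool,unit).

tup3(bool,bool,unit)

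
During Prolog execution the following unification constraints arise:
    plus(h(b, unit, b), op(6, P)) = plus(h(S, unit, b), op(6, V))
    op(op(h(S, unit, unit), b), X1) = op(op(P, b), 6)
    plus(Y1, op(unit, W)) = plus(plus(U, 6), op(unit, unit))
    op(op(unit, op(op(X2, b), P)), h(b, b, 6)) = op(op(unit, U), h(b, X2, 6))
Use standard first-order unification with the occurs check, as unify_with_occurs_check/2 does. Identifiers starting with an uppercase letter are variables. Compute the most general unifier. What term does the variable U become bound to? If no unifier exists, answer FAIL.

Decompose plus/2: h(b, unit, b) = h(S, unit, b),  op(6, P) = op(6, V).
Decompose h/3: b = S,  unit = unit,  b = b.
Bind S := b; substituting into the one remaining equation that mentions S gives: op(op(h(b, unit, unit), b), X1) = op(op(P, b), 6).
Delete trivial equation unit = unit.
Delete trivial equation b = b.
Decompose op/2: 6 = 6,  P = V.
Delete trivial equation 6 = 6.
Bind P := V; substituting into the 2 remaining equations that mention P gives: op(op(h(b, unit, unit), b), X1) = op(op(V, b), 6),  op(op(unit, op(op(X2, b), V)), h(b, b, 6)) = op(op(unit, U), h(b, X2, 6)).
Decompose op/2: op(h(b, unit, unit), b) = op(V, b),  X1 = 6.
Decompose op/2: h(b, unit, unit) = V,  b = b.
Bind V := h(b, unit, unit); substituting into the one remaining equation that mentions V gives: op(op(unit, op(op(X2, b), h(b, unit, unit))), h(b, b, 6)) = op(op(unit, U), h(b, X2, 6)). Substituting into the earlier binding gives P := h(b, unit, unit).
Delete trivial equation b = b.
Bind X1 := 6; no other remaining equation mentions X1.
Decompose plus/2: Y1 = plus(U, 6),  op(unit, W) = op(unit, unit).
Bind Y1 := plus(U, 6); no other remaining equation mentions Y1.
Decompose op/2: unit = unit,  W = unit.
Delete trivial equation unit = unit.
Bind W := unit; no other remaining equation mentions W.
Decompose op/2: op(unit, op(op(X2, b), h(b, unit, unit))) = op(unit, U),  h(b, b, 6) = h(b, X2, 6).
Decompose op/2: unit = unit,  op(op(X2, b), h(b, unit, unit)) = U.
Delete trivial equation unit = unit.
Bind U := op(op(X2, b), h(b, unit, unit)); no other remaining equation mentions U. Substituting into the earlier binding gives Y1 := plus(op(op(X2, b), h(b, unit, unit)), 6).
Decompose h/3: b = b,  b = X2,  6 = 6.
Delete trivial equation b = b.
Bind X2 := b; no other remaining equation mentions X2. Substituting into the earlier bindings gives Y1 := plus(op(op(b, b), h(b, unit, unit)), 6), U := op(op(b, b), h(b, unit, unit)).
Delete trivial equation 6 = 6.
MGU = { S ↦ b, P ↦ h(b, unit, unit), V ↦ h(b, unit, unit), X1 ↦ 6, Y1 ↦ plus(op(op(b, b), h(b, unit, unit)), 6), W ↦ unit, U ↦ op(op(b, b), h(b, unit, unit)), X2 ↦ b }, so U ↦ op(op(b, b), h(b, unit, unit)).

op(op(b, b), h(b, unit, unit))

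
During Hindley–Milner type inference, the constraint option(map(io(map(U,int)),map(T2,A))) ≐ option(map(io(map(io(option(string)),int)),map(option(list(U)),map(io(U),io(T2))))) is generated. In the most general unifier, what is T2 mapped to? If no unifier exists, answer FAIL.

option(list(io(option(string))))

Decompose option/1: map(io(map(U,int)),map(T2,A)) ≐ map(io(map(io(option(string)),int)),map(option(list(U)),map(io(U),io(T2)))).
Decompose map/2: io(map(U,int)) ≐ io(map(io(option(string)),int)),  map(T2,A) ≐ map(option(list(U)),map(io(U),io(T2))).
Decompose io/1: map(U,int) ≐ map(io(option(string)),int).
Decompose map/2: U ≐ io(option(string)),  int ≐ int.
Bind U := io(option(string)); substituting into the one remaining equation that mentions U gives: map(T2,A) ≐ map(option(list(io(option(string)))),map(io(io(option(string))),io(T2))).
Delete trivial equation int ≐ int.
Decompose map/2: T2 ≐ option(list(io(option(string)))),  A ≐ map(io(io(option(string))),io(T2)).
Bind T2 := option(list(io(option(string)))); substituting into the remaining equation gives: A ≐ map(io(io(option(string))),io(option(list(io(option(string)))))).
Bind A := map(io(io(option(string))),io(option(list(io(option(string)))))).
MGU = { U := io(option(string)), T2 := option(list(io(option(string)))), A := map(io(io(option(string))),io(option(list(io(option(string)))))) }, so T2 := option(list(io(option(string)))).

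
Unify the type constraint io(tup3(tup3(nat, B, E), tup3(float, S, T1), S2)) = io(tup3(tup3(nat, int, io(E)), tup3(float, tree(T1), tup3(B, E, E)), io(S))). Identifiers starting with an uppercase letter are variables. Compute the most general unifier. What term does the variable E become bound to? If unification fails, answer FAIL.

Decompose io/1: tup3(tup3(nat, B, E), tup3(float, S, T1), S2) = tup3(tup3(nat, int, io(E)), tup3(float, tree(T1), tup3(B, E, E)), io(S)).
Decompose tup3/3: tup3(nat, B, E) = tup3(nat, int, io(E)),  tup3(float, S, T1) = tup3(float, tree(T1), tup3(B, E, E)),  S2 = io(S).
Decompose tup3/3: nat = nat,  B = int,  E = io(E).
Delete trivial equation nat = nat.
Bind B := int; substituting into the one remaining equation that mentions B gives: tup3(float, S, T1) = tup3(float, tree(T1), tup3(int, E, E)).
Occurs check fails: E occurs in io(E); the equation E = io(E) has no finite solution.

FAIL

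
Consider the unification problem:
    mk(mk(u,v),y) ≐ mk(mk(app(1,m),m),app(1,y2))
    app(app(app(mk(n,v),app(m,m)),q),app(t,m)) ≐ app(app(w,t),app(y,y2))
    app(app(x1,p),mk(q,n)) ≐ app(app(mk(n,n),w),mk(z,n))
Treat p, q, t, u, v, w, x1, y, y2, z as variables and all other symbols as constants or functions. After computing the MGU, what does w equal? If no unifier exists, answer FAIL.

Decompose mk/2: mk(u,v) ≐ mk(app(1,m),m),  y ≐ app(1,y2).
Decompose mk/2: u ≐ app(1,m),  v ≐ m.
Bind u := app(1,m); no other remaining equation mentions u.
Bind v := m; substituting into the one remaining equation that mentions v gives: app(app(app(mk(n,m),app(m,m)),q),app(t,m)) ≐ app(app(w,t),app(y,y2)).
Bind y := app(1,y2); substituting into the one remaining equation that mentions y gives: app(app(app(mk(n,m),app(m,m)),q),app(t,m)) ≐ app(app(w,t),app(app(1,y2),y2)).
Decompose app/2: app(app(mk(n,m),app(m,m)),q) ≐ app(w,t),  app(t,m) ≐ app(app(1,y2),y2).
Decompose app/2: app(mk(n,m),app(m,m)) ≐ w,  q ≐ t.
Bind w := app(mk(n,m),app(m,m)); substituting into the one remaining equation that mentions w gives: app(app(x1,p),mk(q,n)) ≐ app(app(mk(n,n),app(mk(n,m),app(m,m))),mk(z,n)).
Bind q := t; substituting into the one remaining equation that mentions q gives: app(app(x1,p),mk(t,n)) ≐ app(app(mk(n,n),app(mk(n,m),app(m,m))),mk(z,n)).
Decompose app/2: t ≐ app(1,y2),  m ≐ y2.
Bind t := app(1,y2); substituting into the one remaining equation that mentions t gives: app(app(x1,p),mk(app(1,y2),n)) ≐ app(app(mk(n,n),app(mk(n,m),app(m,m))),mk(z,n)). Substituting into the earlier binding gives q := app(1,y2).
Bind y2 := m; substituting into the remaining equation gives: app(app(x1,p),mk(app(1,m),n)) ≐ app(app(mk(n,n),app(mk(n,m),app(m,m))),mk(z,n)). Substituting into the earlier bindings gives y := app(1,m), q := app(1,m), t := app(1,m).
Decompose app/2: app(x1,p) ≐ app(mk(n,n),app(mk(n,m),app(m,m))),  mk(app(1,m),n) ≐ mk(z,n).
Decompose app/2: x1 ≐ mk(n,n),  p ≐ app(mk(n,m),app(m,m)).
Bind x1 := mk(n,n); no other remaining equation mentions x1.
Bind p := app(mk(n,m),app(m,m)); no other remaining equation mentions p.
Decompose mk/2: app(1,m) ≐ z,  n ≐ n.
Bind z := app(1,m); no other remaining equation mentions z.
Delete trivial equation n ≐ n.
MGU = { u ↦ app(1,m), v ↦ m, y ↦ app(1,m), w ↦ app(mk(n,m),app(m,m)), q ↦ app(1,m), t ↦ app(1,m), y2 ↦ m, x1 ↦ mk(n,n), p ↦ app(mk(n,m),app(m,m)), z ↦ app(1,m) }, so w ↦ app(mk(n,m),app(m,m)).

app(mk(n,m),app(m,m))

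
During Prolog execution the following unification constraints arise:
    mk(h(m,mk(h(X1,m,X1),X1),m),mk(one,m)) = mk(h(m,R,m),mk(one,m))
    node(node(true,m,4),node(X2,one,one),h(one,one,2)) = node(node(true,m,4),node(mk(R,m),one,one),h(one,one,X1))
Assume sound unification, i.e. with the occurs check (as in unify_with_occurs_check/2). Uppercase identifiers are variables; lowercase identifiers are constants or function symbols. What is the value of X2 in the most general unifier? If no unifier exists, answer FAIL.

Decompose mk/2: h(m,mk(h(X1,m,X1),X1),m) = h(m,R,m),  mk(one,m) = mk(one,m).
Decompose h/3: m = m,  mk(h(X1,m,X1),X1) = R,  m = m.
Delete trivial equation m = m.
Bind R := mk(h(X1,m,X1),X1); substituting into the one remaining equation that mentions R gives: node(node(true,m,4),node(X2,one,one),h(one,one,2)) = node(node(true,m,4),node(mk(mk(h(X1,m,X1),X1),m),one,one),h(one,one,X1)).
Delete trivial equation m = m.
Delete trivial equation mk(one,m) = mk(one,m).
Decompose node/3: node(true,m,4) = node(true,m,4),  node(X2,one,one) = node(mk(mk(h(X1,m,X1),X1),m),one,one),  h(one,one,2) = h(one,one,X1).
Delete trivial equation node(true,m,4) = node(true,m,4).
Decompose node/3: X2 = mk(mk(h(X1,m,X1),X1),m),  one = one,  one = one.
Bind X2 := mk(mk(h(X1,m,X1),X1),m); no other remaining equation mentions X2.
Delete trivial equation one = one.
Delete trivial equation one = one.
Decompose h/3: one = one,  one = one,  2 = X1.
Delete trivial equation one = one.
Delete trivial equation one = one.
Bind X1 := 2. Substituting into the earlier bindings gives R := mk(h(2,m,2),2), X2 := mk(mk(h(2,m,2),2),m).
MGU = { R = mk(h(2,m,2),2), X2 = mk(mk(h(2,m,2),2),m), X1 = 2 }, so X2 = mk(mk(h(2,m,2),2),m).

mk(mk(h(2,m,2),2),m)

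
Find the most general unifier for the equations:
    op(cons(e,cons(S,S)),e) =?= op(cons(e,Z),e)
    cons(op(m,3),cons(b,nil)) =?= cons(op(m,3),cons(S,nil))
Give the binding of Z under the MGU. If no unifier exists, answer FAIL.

Decompose op/2: cons(e,cons(S,S)) =?= cons(e,Z),  e =?= e.
Decompose cons/2: e =?= e,  cons(S,S) =?= Z.
Delete trivial equation e =?= e.
Bind Z := cons(S,S); no other remaining equation mentions Z.
Delete trivial equation e =?= e.
Decompose cons/2: op(m,3) =?= op(m,3),  cons(b,nil) =?= cons(S,nil).
Delete trivial equation op(m,3) =?= op(m,3).
Decompose cons/2: b =?= S,  nil =?= nil.
Bind S := b; no other remaining equation mentions S. Substituting into the earlier binding gives Z := cons(b,b).
Delete trivial equation nil =?= nil.
MGU = { Z := cons(b,b), S := b }, so Z := cons(b,b).

cons(b,b)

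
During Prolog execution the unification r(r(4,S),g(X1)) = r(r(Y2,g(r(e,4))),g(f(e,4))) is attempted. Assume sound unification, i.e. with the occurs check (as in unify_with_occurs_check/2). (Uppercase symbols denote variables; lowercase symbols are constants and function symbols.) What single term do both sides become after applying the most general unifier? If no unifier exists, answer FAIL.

Decompose r/2: r(4,S) = r(Y2,g(r(e,4))),  g(X1) = g(f(e,4)).
Decompose r/2: 4 = Y2,  S = g(r(e,4)).
Bind Y2 := 4; no other remaining equation mentions Y2.
Bind S := g(r(e,4)); no other remaining equation mentions S.
Decompose g/1: X1 = f(e,4).
Bind X1 := f(e,4).
Applying the MGU to either side gives r(r(4,g(r(e,4))),g(f(e,4))).

r(r(4,g(r(e,4))),g(f(e,4)))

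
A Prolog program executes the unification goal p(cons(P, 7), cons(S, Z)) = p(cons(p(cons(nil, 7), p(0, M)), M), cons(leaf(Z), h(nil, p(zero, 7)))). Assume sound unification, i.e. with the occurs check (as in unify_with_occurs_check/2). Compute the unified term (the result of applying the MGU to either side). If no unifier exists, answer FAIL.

p(cons(p(cons(nil, 7), p(0, 7)), 7), cons(leaf(h(nil, p(zero, 7))), h(nil, p(zero, 7))))

Decompose p/2: cons(P, 7) = cons(p(cons(nil, 7), p(0, M)), M),  cons(S, Z) = cons(leaf(Z), h(nil, p(zero, 7))).
Decompose cons/2: P = p(cons(nil, 7), p(0, M)),  7 = M.
Bind P := p(cons(nil, 7), p(0, M)); no other remaining equation mentions P.
Bind M := 7; no other remaining equation mentions M. Substituting into the earlier binding gives P := p(cons(nil, 7), p(0, 7)).
Decompose cons/2: S = leaf(Z),  Z = h(nil, p(zero, 7)).
Bind S := leaf(Z); no other remaining equation mentions S.
Bind Z := h(nil, p(zero, 7)). Substituting into the earlier binding gives S := leaf(h(nil, p(zero, 7))).
Applying the MGU to either side gives p(cons(p(cons(nil, 7), p(0, 7)), 7), cons(leaf(h(nil, p(zero, 7))), h(nil, p(zero, 7)))).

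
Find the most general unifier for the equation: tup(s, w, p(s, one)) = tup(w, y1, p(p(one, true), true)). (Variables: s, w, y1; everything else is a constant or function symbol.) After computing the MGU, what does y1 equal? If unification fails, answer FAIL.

Decompose tup/3: s = w,  w = y1,  p(s, one) = p(p(one, true), true).
Bind s := w; substituting into the one remaining equation that mentions s gives: p(w, one) = p(p(one, true), true).
Bind w := y1; substituting into the remaining equation gives: p(y1, one) = p(p(one, true), true). Substituting into the earlier binding gives s := y1.
Decompose p/2: y1 = p(one, true),  one = true.
Bind y1 := p(one, true); no other remaining equation mentions y1. Substituting into the earlier bindings gives s := p(one, true), w := p(one, true).
Clash: constants one and true differ; no unifier exists.

FAIL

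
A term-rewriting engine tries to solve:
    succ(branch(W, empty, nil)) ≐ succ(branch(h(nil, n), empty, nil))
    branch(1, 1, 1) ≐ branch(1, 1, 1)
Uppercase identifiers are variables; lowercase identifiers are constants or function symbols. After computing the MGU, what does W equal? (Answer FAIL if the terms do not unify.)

h(nil, n)

Decompose succ/1: branch(W, empty, nil) ≐ branch(h(nil, n), empty, nil).
Decompose branch/3: W ≐ h(nil, n),  empty ≐ empty,  nil ≐ nil.
Bind W := h(nil, n); no other remaining equation mentions W.
Delete trivial equation empty ≐ empty.
Delete trivial equation nil ≐ nil.
Delete trivial equation branch(1, 1, 1) ≐ branch(1, 1, 1).
MGU = { W ↦ h(nil, n) }, so W ↦ h(nil, n).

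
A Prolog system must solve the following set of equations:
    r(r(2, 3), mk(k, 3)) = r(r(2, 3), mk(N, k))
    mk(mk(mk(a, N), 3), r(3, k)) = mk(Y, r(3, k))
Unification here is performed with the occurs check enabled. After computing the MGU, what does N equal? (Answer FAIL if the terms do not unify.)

FAIL

Decompose r/2: r(2, 3) = r(2, 3),  mk(k, 3) = mk(N, k).
Delete trivial equation r(2, 3) = r(2, 3).
Decompose mk/2: k = N,  3 = k.
Bind N := k; substituting into the one remaining equation that mentions N gives: mk(mk(mk(a, k), 3), r(3, k)) = mk(Y, r(3, k)).
Clash: constants 3 and k differ; no unifier exists.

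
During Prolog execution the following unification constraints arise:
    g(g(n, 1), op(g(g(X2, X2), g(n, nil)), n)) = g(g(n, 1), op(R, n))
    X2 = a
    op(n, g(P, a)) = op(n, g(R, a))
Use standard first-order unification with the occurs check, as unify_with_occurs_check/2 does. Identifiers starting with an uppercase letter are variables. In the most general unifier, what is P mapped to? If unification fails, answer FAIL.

Decompose g/2: g(n, 1) = g(n, 1),  op(g(g(X2, X2), g(n, nil)), n) = op(R, n).
Delete trivial equation g(n, 1) = g(n, 1).
Decompose op/2: g(g(X2, X2), g(n, nil)) = R,  n = n.
Bind R := g(g(X2, X2), g(n, nil)); substituting into the one remaining equation that mentions R gives: op(n, g(P, a)) = op(n, g(g(g(X2, X2), g(n, nil)), a)).
Delete trivial equation n = n.
Bind X2 := a; substituting into the remaining equation gives: op(n, g(P, a)) = op(n, g(g(g(a, a), g(n, nil)), a)). Substituting into the earlier binding gives R := g(g(a, a), g(n, nil)).
Decompose op/2: n = n,  g(P, a) = g(g(g(a, a), g(n, nil)), a).
Delete trivial equation n = n.
Decompose g/2: P = g(g(a, a), g(n, nil)),  a = a.
Bind P := g(g(a, a), g(n, nil)); no other remaining equation mentions P.
Delete trivial equation a = a.
MGU = { R ↦ g(g(a, a), g(n, nil)), X2 ↦ a, P ↦ g(g(a, a), g(n, nil)) }, so P ↦ g(g(a, a), g(n, nil)).

g(g(a, a), g(n, nil))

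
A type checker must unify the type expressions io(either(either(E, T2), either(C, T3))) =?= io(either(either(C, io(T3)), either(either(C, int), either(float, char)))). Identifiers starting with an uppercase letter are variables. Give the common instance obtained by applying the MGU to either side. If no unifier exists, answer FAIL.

FAIL

Decompose io/1: either(either(E, T2), either(C, T3)) =?= either(either(C, io(T3)), either(either(C, int), either(float, char))).
Decompose either/2: either(E, T2) =?= either(C, io(T3)),  either(C, T3) =?= either(either(C, int), either(float, char)).
Decompose either/2: E =?= C,  T2 =?= io(T3).
Bind E := C; no other remaining equation mentions E.
Bind T2 := io(T3); no other remaining equation mentions T2.
Decompose either/2: C =?= either(C, int),  T3 =?= either(float, char).
Occurs check fails: C occurs in either(C, int); the equation C =?= either(C, int) has no finite solution.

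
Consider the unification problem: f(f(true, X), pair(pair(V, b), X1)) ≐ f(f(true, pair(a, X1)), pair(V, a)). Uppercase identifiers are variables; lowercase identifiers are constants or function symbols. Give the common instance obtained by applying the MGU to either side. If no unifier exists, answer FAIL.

Decompose f/2: f(true, X) ≐ f(true, pair(a, X1)),  pair(pair(V, b), X1) ≐ pair(V, a).
Decompose f/2: true ≐ true,  X ≐ pair(a, X1).
Delete trivial equation true ≐ true.
Bind X := pair(a, X1); no other remaining equation mentions X.
Decompose pair/2: pair(V, b) ≐ V,  X1 ≐ a.
Occurs check fails: V occurs in pair(V, b); the equation V ≐ pair(V, b) has no finite solution.

FAIL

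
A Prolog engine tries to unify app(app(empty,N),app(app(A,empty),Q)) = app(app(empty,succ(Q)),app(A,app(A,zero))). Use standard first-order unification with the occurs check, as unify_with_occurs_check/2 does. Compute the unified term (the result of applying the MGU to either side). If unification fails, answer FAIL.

FAIL

Decompose app/2: app(empty,N) = app(empty,succ(Q)),  app(app(A,empty),Q) = app(A,app(A,zero)).
Decompose app/2: empty = empty,  N = succ(Q).
Delete trivial equation empty = empty.
Bind N := succ(Q); no other remaining equation mentions N.
Decompose app/2: app(A,empty) = A,  Q = app(A,zero).
Occurs check fails: A occurs in app(A,empty); the equation A = app(A,empty) has no finite solution.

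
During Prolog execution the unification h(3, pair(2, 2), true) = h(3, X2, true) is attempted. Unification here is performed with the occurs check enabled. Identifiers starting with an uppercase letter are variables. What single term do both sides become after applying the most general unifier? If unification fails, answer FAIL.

h(3, pair(2, 2), true)

Decompose h/3: 3 = 3,  pair(2, 2) = X2,  true = true.
Delete trivial equation 3 = 3.
Bind X2 := pair(2, 2); no other remaining equation mentions X2.
Delete trivial equation true = true.
Applying the MGU to either side gives h(3, pair(2, 2), true).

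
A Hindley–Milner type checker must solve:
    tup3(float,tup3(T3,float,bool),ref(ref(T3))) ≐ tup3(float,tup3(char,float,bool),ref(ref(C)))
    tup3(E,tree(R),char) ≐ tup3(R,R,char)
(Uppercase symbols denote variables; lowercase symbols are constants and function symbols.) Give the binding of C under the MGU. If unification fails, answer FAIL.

Decompose tup3/3: float ≐ float,  tup3(T3,float,bool) ≐ tup3(char,float,bool),  ref(ref(T3)) ≐ ref(ref(C)).
Delete trivial equation float ≐ float.
Decompose tup3/3: T3 ≐ char,  float ≐ float,  bool ≐ bool.
Bind T3 := char; substituting into the one remaining equation that mentions T3 gives: ref(ref(char)) ≐ ref(ref(C)).
Delete trivial equation float ≐ float.
Delete trivial equation bool ≐ bool.
Decompose ref/1: ref(char) ≐ ref(C).
Decompose ref/1: char ≐ C.
Bind C := char; no other remaining equation mentions C.
Decompose tup3/3: E ≐ R,  tree(R) ≐ R,  char ≐ char.
Bind E := R; no other remaining equation mentions E.
Occurs check fails: R occurs in tree(R); the equation R ≐ tree(R) has no finite solution.

FAIL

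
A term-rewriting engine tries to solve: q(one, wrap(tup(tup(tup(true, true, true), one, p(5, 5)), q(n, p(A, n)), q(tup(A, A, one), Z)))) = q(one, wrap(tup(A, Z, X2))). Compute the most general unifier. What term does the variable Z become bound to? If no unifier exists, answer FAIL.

q(n, p(tup(tup(true, true, true), one, p(5, 5)), n))

Decompose q/2: one = one,  wrap(tup(tup(tup(true, true, true), one, p(5, 5)), q(n, p(A, n)), q(tup(A, A, one), Z))) = wrap(tup(A, Z, X2)).
Delete trivial equation one = one.
Decompose wrap/1: tup(tup(tup(true, true, true), one, p(5, 5)), q(n, p(A, n)), q(tup(A, A, one), Z)) = tup(A, Z, X2).
Decompose tup/3: tup(tup(true, true, true), one, p(5, 5)) = A,  q(n, p(A, n)) = Z,  q(tup(A, A, one), Z) = X2.
Bind A := tup(tup(true, true, true), one, p(5, 5)); substituting into the remaining equations gives: q(n, p(tup(tup(true, true, true), one, p(5, 5)), n)) = Z,  q(tup(tup(tup(true, true, true), one, p(5, 5)), tup(tup(true, true, true), one, p(5, 5)), one), Z) = X2.
Bind Z := q(n, p(tup(tup(true, true, true), one, p(5, 5)), n)); substituting into the remaining equation gives: q(tup(tup(tup(true, true, true), one, p(5, 5)), tup(tup(true, true, true), one, p(5, 5)), one), q(n, p(tup(tup(true, true, true), one, p(5, 5)), n))) = X2.
Bind X2 := q(tup(tup(tup(true, true, true), one, p(5, 5)), tup(tup(true, true, true), one, p(5, 5)), one), q(n, p(tup(tup(true, true, true), one, p(5, 5)), n))).
MGU = { A ↦ tup(tup(true, true, true), one, p(5, 5)), Z ↦ q(n, p(tup(tup(true, true, true), one, p(5, 5)), n)), X2 ↦ q(tup(tup(tup(true, true, true), one, p(5, 5)), tup(tup(true, true, true), one, p(5, 5)), one), q(n, p(tup(tup(true, true, true), one, p(5, 5)), n))) }, so Z ↦ q(n, p(tup(tup(true, true, true), one, p(5, 5)), n)).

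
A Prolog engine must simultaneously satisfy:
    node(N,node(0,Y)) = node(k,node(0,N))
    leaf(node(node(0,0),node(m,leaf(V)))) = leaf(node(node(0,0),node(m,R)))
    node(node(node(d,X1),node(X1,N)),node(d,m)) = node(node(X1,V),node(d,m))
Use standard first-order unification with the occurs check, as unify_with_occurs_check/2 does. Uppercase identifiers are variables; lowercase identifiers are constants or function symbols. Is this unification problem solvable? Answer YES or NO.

Decompose node/2: N = k,  node(0,Y) = node(0,N).
Bind N := k; substituting into the 2 remaining equations that mention N gives: node(0,Y) = node(0,k),  node(node(node(d,X1),node(X1,k)),node(d,m)) = node(node(X1,V),node(d,m)).
Decompose node/2: 0 = 0,  Y = k.
Delete trivial equation 0 = 0.
Bind Y := k; no other remaining equation mentions Y.
Decompose leaf/1: node(node(0,0),node(m,leaf(V))) = node(node(0,0),node(m,R)).
Decompose node/2: node(0,0) = node(0,0),  node(m,leaf(V)) = node(m,R).
Delete trivial equation node(0,0) = node(0,0).
Decompose node/2: m = m,  leaf(V) = R.
Delete trivial equation m = m.
Bind R := leaf(V); no other remaining equation mentions R.
Decompose node/2: node(node(d,X1),node(X1,k)) = node(X1,V),  node(d,m) = node(d,m).
Decompose node/2: node(d,X1) = X1,  node(X1,k) = V.
Occurs check fails: X1 occurs in node(d,X1); the equation X1 = node(d,X1) has no finite solution.

NO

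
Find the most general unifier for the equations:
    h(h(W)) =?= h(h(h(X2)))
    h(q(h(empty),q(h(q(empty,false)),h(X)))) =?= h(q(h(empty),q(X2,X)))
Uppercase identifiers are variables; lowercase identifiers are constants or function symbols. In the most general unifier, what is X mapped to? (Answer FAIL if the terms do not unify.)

FAIL

Decompose h/1: h(W) =?= h(h(X2)).
Decompose h/1: W =?= h(X2).
Bind W := h(X2); no other remaining equation mentions W.
Decompose h/1: q(h(empty),q(h(q(empty,false)),h(X))) =?= q(h(empty),q(X2,X)).
Decompose q/2: h(empty) =?= h(empty),  q(h(q(empty,false)),h(X)) =?= q(X2,X).
Delete trivial equation h(empty) =?= h(empty).
Decompose q/2: h(q(empty,false)) =?= X2,  h(X) =?= X.
Bind X2 := h(q(empty,false)); no other remaining equation mentions X2. Substituting into the earlier binding gives W := h(h(q(empty,false))).
Occurs check fails: X occurs in h(X); the equation X =?= h(X) has no finite solution.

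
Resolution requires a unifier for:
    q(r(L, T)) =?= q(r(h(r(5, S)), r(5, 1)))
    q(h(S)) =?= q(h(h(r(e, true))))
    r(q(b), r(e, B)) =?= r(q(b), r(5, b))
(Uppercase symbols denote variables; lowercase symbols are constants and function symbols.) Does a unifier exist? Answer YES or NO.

NO

Decompose q/1: r(L, T) =?= r(h(r(5, S)), r(5, 1)).
Decompose r/2: L =?= h(r(5, S)),  T =?= r(5, 1).
Bind L := h(r(5, S)); no other remaining equation mentions L.
Bind T := r(5, 1); no other remaining equation mentions T.
Decompose q/1: h(S) =?= h(h(r(e, true))).
Decompose h/1: S =?= h(r(e, true)).
Bind S := h(r(e, true)); no other remaining equation mentions S. Substituting into the earlier binding gives L := h(r(5, h(r(e, true)))).
Decompose r/2: q(b) =?= q(b),  r(e, B) =?= r(5, b).
Delete trivial equation q(b) =?= q(b).
Decompose r/2: e =?= 5,  B =?= b.
Clash: constants e and 5 differ; no unifier exists.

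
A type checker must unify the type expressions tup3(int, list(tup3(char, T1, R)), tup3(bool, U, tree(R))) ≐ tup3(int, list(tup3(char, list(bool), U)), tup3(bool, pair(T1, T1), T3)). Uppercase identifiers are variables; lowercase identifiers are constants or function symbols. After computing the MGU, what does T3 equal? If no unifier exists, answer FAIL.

Decompose tup3/3: int ≐ int,  list(tup3(char, T1, R)) ≐ list(tup3(char, list(bool), U)),  tup3(bool, U, tree(R)) ≐ tup3(bool, pair(T1, T1), T3).
Delete trivial equation int ≐ int.
Decompose list/1: tup3(char, T1, R) ≐ tup3(char, list(bool), U).
Decompose tup3/3: char ≐ char,  T1 ≐ list(bool),  R ≐ U.
Delete trivial equation char ≐ char.
Bind T1 := list(bool); substituting into the one remaining equation that mentions T1 gives: tup3(bool, U, tree(R)) ≐ tup3(bool, pair(list(bool), list(bool)), T3).
Bind R := U; substituting into the remaining equation gives: tup3(bool, U, tree(U)) ≐ tup3(bool, pair(list(bool), list(bool)), T3).
Decompose tup3/3: bool ≐ bool,  U ≐ pair(list(bool), list(bool)),  tree(U) ≐ T3.
Delete trivial equation bool ≐ bool.
Bind U := pair(list(bool), list(bool)); substituting into the remaining equation gives: tree(pair(list(bool), list(bool))) ≐ T3. Substituting into the earlier binding gives R := pair(list(bool), list(bool)).
Bind T3 := tree(pair(list(bool), list(bool))).
MGU = { T1 -> list(bool), R -> pair(list(bool), list(bool)), U -> pair(list(bool), list(bool)), T3 -> tree(pair(list(bool), list(bool))) }, so T3 -> tree(pair(list(bool), list(bool))).

tree(pair(list(bool), list(bool)))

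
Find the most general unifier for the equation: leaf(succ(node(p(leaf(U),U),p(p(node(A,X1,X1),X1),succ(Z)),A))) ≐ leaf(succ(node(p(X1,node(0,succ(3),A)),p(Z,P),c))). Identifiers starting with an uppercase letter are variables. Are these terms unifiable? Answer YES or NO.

YES

Decompose leaf/1: succ(node(p(leaf(U),U),p(p(node(A,X1,X1),X1),succ(Z)),A)) ≐ succ(node(p(X1,node(0,succ(3),A)),p(Z,P),c)).
Decompose succ/1: node(p(leaf(U),U),p(p(node(A,X1,X1),X1),succ(Z)),A) ≐ node(p(X1,node(0,succ(3),A)),p(Z,P),c).
Decompose node/3: p(leaf(U),U) ≐ p(X1,node(0,succ(3),A)),  p(p(node(A,X1,X1),X1),succ(Z)) ≐ p(Z,P),  A ≐ c.
Decompose p/2: leaf(U) ≐ X1,  U ≐ node(0,succ(3),A).
Bind X1 := leaf(U); substituting into the one remaining equation that mentions X1 gives: p(p(node(A,leaf(U),leaf(U)),leaf(U)),succ(Z)) ≐ p(Z,P).
Bind U := node(0,succ(3),A); substituting into the one remaining equation that mentions U gives: p(p(node(A,leaf(node(0,succ(3),A)),leaf(node(0,succ(3),A))),leaf(node(0,succ(3),A))),succ(Z)) ≐ p(Z,P). Substituting into the earlier binding gives X1 := leaf(node(0,succ(3),A)).
Decompose p/2: p(node(A,leaf(node(0,succ(3),A)),leaf(node(0,succ(3),A))),leaf(node(0,succ(3),A))) ≐ Z,  succ(Z) ≐ P.
Bind Z := p(node(A,leaf(node(0,succ(3),A)),leaf(node(0,succ(3),A))),leaf(node(0,succ(3),A))); substituting into the one remaining equation that mentions Z gives: succ(p(node(A,leaf(node(0,succ(3),A)),leaf(node(0,succ(3),A))),leaf(node(0,succ(3),A)))) ≐ P.
Bind P := succ(p(node(A,leaf(node(0,succ(3),A)),leaf(node(0,succ(3),A))),leaf(node(0,succ(3),A)))); no other remaining equation mentions P.
Bind A := c. Substituting into the earlier bindings gives X1 := leaf(node(0,succ(3),c)), U := node(0,succ(3),c), Z := p(node(c,leaf(node(0,succ(3),c)),leaf(node(0,succ(3),c))),leaf(node(0,succ(3),c))), P := succ(p(node(c,leaf(node(0,succ(3),c)),leaf(node(0,succ(3),c))),leaf(node(0,succ(3),c)))).
No equations remain and no clash or occurs-check failure arose, so a unifier exists.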